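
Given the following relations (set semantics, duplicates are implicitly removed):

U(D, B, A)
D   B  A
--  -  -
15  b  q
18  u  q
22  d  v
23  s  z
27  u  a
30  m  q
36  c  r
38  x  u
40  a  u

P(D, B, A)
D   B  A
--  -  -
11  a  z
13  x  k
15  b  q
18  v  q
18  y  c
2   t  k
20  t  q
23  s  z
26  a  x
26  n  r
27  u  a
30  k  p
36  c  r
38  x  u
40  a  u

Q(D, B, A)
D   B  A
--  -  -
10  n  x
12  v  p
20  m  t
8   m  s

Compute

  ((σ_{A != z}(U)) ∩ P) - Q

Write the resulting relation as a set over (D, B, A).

Apply σ_{A != z}; surviving tuples: {(15, b, q), (18, u, q), (22, d, v), (27, u, a), (30, m, q), (36, c, r), (38, x, u), (40, a, u)}
Intersection: {(15, b, q), (18, u, q), (22, d, v), (27, u, a), (30, m, q), (36, c, r), (38, x, u), (40, a, u)} with {(11, a, z), (13, x, k), (15, b, q), (18, v, q), (18, y, c), (2, t, k), (20, t, q), (23, s, z), (26, a, x), (26, n, r), (27, u, a), (30, k, p), (36, c, r), (38, x, u), (40, a, u)} → {(15, b, q), (27, u, a), (36, c, r), (38, x, u), (40, a, u)}
Difference: {(15, b, q), (27, u, a), (36, c, r), (38, x, u), (40, a, u)} with {(10, n, x), (12, v, p), (20, m, t), (8, m, s)} → {(15, b, q), (27, u, a), (36, c, r), (38, x, u), (40, a, u)}

{(15, b, q), (27, u, a), (36, c, r), (38, x, u), (40, a, u)}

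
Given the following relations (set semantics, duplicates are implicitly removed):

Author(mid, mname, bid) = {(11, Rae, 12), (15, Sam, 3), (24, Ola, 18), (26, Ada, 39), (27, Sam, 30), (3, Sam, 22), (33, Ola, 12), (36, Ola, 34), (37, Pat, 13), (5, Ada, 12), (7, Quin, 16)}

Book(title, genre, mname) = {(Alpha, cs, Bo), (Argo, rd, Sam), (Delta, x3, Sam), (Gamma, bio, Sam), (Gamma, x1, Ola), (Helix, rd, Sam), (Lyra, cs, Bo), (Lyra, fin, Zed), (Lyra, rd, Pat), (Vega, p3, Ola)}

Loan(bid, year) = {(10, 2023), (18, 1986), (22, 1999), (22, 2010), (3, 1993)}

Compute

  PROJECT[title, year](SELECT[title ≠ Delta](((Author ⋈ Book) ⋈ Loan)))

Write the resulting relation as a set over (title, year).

Natural join on mname: {(15, Sam, 3, Argo, rd), (15, Sam, 3, Delta, x3), (15, Sam, 3, Gamma, bio), (15, Sam, 3, Helix, rd), (24, Ola, 18, Gamma, x1), (24, Ola, 18, Vega, p3), (27, Sam, 30, Argo, rd), (27, Sam, 30, Delta, x3), (27, Sam, 30, Gamma, bio), (27, Sam, 30, Helix, rd), (3, Sam, 22, Argo, rd), (3, Sam, 22, Delta, x3), (3, Sam, 22, Gamma, bio), (3, Sam, 22, Helix, rd), (33, Ola, 12, Gamma, x1), (33, Ola, 12, Vega, p3), (36, Ola, 34, Gamma, x1), (36, Ola, 34, Vega, p3), (37, Pat, 13, Lyra, rd)}
Natural join on bid: {(15, Sam, 3, Argo, rd, 1993), (15, Sam, 3, Delta, x3, 1993), (15, Sam, 3, Gamma, bio, 1993), (15, Sam, 3, Helix, rd, 1993), (24, Ola, 18, Gamma, x1, 1986), (24, Ola, 18, Vega, p3, 1986), (3, Sam, 22, Argo, rd, 1999), (3, Sam, 22, Argo, rd, 2010), (3, Sam, 22, Delta, x3, 1999), (3, Sam, 22, Delta, x3, 2010), (3, Sam, 22, Gamma, bio, 1999), (3, Sam, 22, Gamma, bio, 2010), (3, Sam, 22, Helix, rd, 1999), (3, Sam, 22, Helix, rd, 2010)}
Apply σ_{title ≠ Delta}; surviving tuples: {(15, Sam, 3, Argo, rd, 1993), (15, Sam, 3, Gamma, bio, 1993), (15, Sam, 3, Helix, rd, 1993), (24, Ola, 18, Gamma, x1, 1986), (24, Ola, 18, Vega, p3, 1986), (3, Sam, 22, Argo, rd, 1999), (3, Sam, 22, Argo, rd, 2010), (3, Sam, 22, Gamma, bio, 1999), (3, Sam, 22, Gamma, bio, 2010), (3, Sam, 22, Helix, rd, 1999), (3, Sam, 22, Helix, rd, 2010)}
Keep only column(s) title, year: {(Argo, 1993), (Argo, 1999), (Argo, 2010), (Gamma, 1986), (Gamma, 1993), (Gamma, 1999), (Gamma, 2010), (Helix, 1993), (Helix, 1999), (Helix, 2010), (Vega, 1986)}

{(Argo, 1993), (Argo, 1999), (Argo, 2010), (Gamma, 1986), (Gamma, 1993), (Gamma, 1999), (Gamma, 2010), (Helix, 1993), (Helix, 1999), (Helix, 2010), (Vega, 1986)}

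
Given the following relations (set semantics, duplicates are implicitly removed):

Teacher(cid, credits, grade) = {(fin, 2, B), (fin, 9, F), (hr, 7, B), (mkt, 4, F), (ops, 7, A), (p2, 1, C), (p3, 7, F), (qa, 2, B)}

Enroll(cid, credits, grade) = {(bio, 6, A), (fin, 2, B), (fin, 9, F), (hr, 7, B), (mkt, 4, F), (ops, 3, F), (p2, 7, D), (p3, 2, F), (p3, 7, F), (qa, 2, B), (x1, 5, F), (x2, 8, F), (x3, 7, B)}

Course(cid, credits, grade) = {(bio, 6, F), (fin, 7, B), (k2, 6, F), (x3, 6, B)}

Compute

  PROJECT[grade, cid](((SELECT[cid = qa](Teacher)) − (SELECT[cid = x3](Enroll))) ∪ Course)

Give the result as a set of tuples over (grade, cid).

{(B, fin), (B, qa), (B, x3), (F, bio), (F, k2)}

Selection cid = qa: {(qa, 2, B)}
Selection cid = x3: {(x3, 7, B)}
Difference: {(qa, 2, B)} with {(x3, 7, B)} → {(qa, 2, B)}
Union: {(qa, 2, B)} with {(bio, 6, F), (fin, 7, B), (k2, 6, F), (x3, 6, B)} → {(bio, 6, F), (fin, 7, B), (k2, 6, F), (qa, 2, B), (x3, 6, B)}
π[grade, cid]: project onto (grade, cid) → {(B, fin), (B, qa), (B, x3), (F, bio), (F, k2)}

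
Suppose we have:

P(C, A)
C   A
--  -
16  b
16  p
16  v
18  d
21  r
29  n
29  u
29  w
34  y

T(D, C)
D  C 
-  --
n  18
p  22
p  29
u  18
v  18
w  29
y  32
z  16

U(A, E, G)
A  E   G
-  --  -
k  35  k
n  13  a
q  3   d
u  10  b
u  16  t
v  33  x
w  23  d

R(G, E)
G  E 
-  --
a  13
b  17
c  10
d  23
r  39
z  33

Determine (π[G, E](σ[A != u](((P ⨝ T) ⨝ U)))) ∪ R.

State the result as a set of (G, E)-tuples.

P ⋈ T (natural join on C): {(16, b, z), (16, p, z), (16, v, z), (18, d, n), (18, d, u), (18, d, v), (29, n, p), (29, n, w), (29, u, p), (29, u, w), (29, w, p), (29, w, w)}
(P ⨝ T) ⋈ U (natural join on A): {(16, v, z, 33, x), (29, n, p, 13, a), (29, n, w, 13, a), (29, u, p, 10, b), (29, u, p, 16, t), (29, u, w, 10, b), (29, u, w, 16, t), (29, w, p, 23, d), (29, w, w, 23, d)}
Filtering on A != u leaves {(16, v, z, 33, x), (29, n, p, 13, a), (29, n, w, 13, a), (29, w, p, 23, d), (29, w, w, 23, d)}.
Projecting to G, E (2 duplicate(s) eliminated): {(a, 13), (d, 23), (x, 33)}
Taking the union: {(a, 13), (b, 17), (c, 10), (d, 23), (r, 39), (x, 33), (z, 33)}

{(a, 13), (b, 17), (c, 10), (d, 23), (r, 39), (x, 33), (z, 33)}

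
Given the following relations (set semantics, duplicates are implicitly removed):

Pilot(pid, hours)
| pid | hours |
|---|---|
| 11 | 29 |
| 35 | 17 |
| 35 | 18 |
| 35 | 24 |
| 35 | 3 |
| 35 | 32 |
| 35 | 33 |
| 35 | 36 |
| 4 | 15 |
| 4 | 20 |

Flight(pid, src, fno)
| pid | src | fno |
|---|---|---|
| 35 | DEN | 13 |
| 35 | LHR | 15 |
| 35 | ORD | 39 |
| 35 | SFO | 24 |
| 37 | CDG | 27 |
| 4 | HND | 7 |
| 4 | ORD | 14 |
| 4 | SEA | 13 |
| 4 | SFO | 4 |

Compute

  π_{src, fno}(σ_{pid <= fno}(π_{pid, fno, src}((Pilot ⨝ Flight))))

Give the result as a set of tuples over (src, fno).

{(HND, 7), (ORD, 14), (ORD, 39), (SEA, 13), (SFO, 4)}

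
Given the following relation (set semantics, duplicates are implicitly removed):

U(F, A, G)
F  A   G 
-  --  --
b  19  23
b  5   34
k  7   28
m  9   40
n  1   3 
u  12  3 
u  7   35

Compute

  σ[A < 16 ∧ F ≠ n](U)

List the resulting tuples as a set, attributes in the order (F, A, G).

{(b, 5, 34), (k, 7, 28), (m, 9, 40), (u, 12, 3), (u, 7, 35)}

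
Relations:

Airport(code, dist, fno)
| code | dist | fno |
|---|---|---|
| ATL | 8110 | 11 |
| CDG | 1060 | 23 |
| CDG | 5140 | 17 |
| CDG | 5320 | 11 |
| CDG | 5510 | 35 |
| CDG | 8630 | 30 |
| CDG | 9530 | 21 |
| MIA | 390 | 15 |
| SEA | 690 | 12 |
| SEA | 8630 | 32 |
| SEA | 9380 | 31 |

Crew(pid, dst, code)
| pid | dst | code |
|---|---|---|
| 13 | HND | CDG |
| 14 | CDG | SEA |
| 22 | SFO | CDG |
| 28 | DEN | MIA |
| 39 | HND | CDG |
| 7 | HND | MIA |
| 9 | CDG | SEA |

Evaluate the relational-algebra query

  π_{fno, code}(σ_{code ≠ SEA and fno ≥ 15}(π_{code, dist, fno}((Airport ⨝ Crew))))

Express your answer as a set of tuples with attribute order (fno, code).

{(15, MIA), (17, CDG), (21, CDG), (23, CDG), (30, CDG), (35, CDG)}

Natural join on code: {(CDG, 1060, 23, 13, HND), (CDG, 1060, 23, 22, SFO), (CDG, 1060, 23, 39, HND), (CDG, 5140, 17, 13, HND), (CDG, 5140, 17, 22, SFO), (CDG, 5140, 17, 39, HND), (CDG, 5320, 11, 13, HND), (CDG, 5320, 11, 22, SFO), (CDG, 5320, 11, 39, HND), (CDG, 5510, 35, 13, HND), (CDG, 5510, 35, 22, SFO), (CDG, 5510, 35, 39, HND), (CDG, 8630, 30, 13, HND), (CDG, 8630, 30, 22, SFO), (CDG, 8630, 30, 39, HND), (CDG, 9530, 21, 13, HND), (CDG, 9530, 21, 22, SFO), (CDG, 9530, 21, 39, HND), (MIA, 390, 15, 28, DEN), (MIA, 390, 15, 7, HND), (SEA, 690, 12, 14, CDG), (SEA, 690, 12, 9, CDG), (SEA, 8630, 32, 14, CDG), (SEA, 8630, 32, 9, CDG), (SEA, 9380, 31, 14, CDG), (SEA, 9380, 31, 9, CDG)}
Keep only column(s) code, dist, fno (16 duplicate(s) eliminated): {(CDG, 1060, 23), (CDG, 5140, 17), (CDG, 5320, 11), (CDG, 5510, 35), (CDG, 8630, 30), (CDG, 9530, 21), (MIA, 390, 15), (SEA, 690, 12), (SEA, 8630, 32), (SEA, 9380, 31)}
Filtering on code ≠ SEA and fno ≥ 15 leaves {(CDG, 1060, 23), (CDG, 5140, 17), (CDG, 5510, 35), (CDG, 8630, 30), (CDG, 9530, 21), (MIA, 390, 15)}.
Keep only column(s) fno, code: {(15, MIA), (17, CDG), (21, CDG), (23, CDG), (30, CDG), (35, CDG)}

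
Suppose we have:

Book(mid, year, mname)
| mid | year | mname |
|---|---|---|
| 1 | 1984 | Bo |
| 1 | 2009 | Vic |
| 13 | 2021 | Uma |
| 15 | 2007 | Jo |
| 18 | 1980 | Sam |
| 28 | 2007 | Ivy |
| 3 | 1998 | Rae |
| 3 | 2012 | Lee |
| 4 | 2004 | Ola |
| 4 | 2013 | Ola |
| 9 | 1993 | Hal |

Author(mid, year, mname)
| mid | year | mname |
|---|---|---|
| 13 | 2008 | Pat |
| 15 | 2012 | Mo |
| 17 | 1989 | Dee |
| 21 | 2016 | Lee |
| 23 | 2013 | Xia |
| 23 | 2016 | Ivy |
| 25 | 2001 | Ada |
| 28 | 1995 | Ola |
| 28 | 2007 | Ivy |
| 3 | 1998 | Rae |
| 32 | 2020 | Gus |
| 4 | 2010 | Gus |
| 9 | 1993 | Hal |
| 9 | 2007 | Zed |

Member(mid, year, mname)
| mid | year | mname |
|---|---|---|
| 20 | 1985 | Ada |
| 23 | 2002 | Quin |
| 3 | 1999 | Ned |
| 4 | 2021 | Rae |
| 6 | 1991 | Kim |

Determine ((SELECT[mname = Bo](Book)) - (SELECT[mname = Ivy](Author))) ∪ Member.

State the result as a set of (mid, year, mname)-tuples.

{(1, 1984, Bo), (20, 1985, Ada), (23, 2002, Quin), (3, 1999, Ned), (4, 2021, Rae), (6, 1991, Kim)}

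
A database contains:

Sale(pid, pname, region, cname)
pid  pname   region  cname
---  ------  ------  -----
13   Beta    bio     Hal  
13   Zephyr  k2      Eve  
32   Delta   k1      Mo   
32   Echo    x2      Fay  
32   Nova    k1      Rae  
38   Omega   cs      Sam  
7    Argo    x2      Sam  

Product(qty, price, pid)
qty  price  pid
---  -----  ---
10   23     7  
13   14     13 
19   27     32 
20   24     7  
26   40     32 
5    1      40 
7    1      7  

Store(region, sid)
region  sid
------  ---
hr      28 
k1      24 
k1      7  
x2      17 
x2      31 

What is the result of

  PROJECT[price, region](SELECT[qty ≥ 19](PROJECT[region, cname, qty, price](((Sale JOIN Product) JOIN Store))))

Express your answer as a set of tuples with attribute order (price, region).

{(24, x2), (27, k1), (27, x2), (40, k1), (40, x2)}

Sale ⋈ Product (natural join on pid): {(13, Beta, bio, Hal, 13, 14), (13, Zephyr, k2, Eve, 13, 14), (32, Delta, k1, Mo, 19, 27), (32, Delta, k1, Mo, 26, 40), (32, Echo, x2, Fay, 19, 27), (32, Echo, x2, Fay, 26, 40), (32, Nova, k1, Rae, 19, 27), (32, Nova, k1, Rae, 26, 40), (7, Argo, x2, Sam, 10, 23), (7, Argo, x2, Sam, 20, 24), (7, Argo, x2, Sam, 7, 1)}
(Sale JOIN Product) ⋈ Store (natural join on region): {(32, Delta, k1, Mo, 19, 27, 24), (32, Delta, k1, Mo, 19, 27, 7), (32, Delta, k1, Mo, 26, 40, 24), (32, Delta, k1, Mo, 26, 40, 7), (32, Echo, x2, Fay, 19, 27, 17), (32, Echo, x2, Fay, 19, 27, 31), (32, Echo, x2, Fay, 26, 40, 17), (32, Echo, x2, Fay, 26, 40, 31), (32, Nova, k1, Rae, 19, 27, 24), (32, Nova, k1, Rae, 19, 27, 7), (32, Nova, k1, Rae, 26, 40, 24), (32, Nova, k1, Rae, 26, 40, 7), (7, Argo, x2, Sam, 10, 23, 17), (7, Argo, x2, Sam, 10, 23, 31), (7, Argo, x2, Sam, 20, 24, 17), (7, Argo, x2, Sam, 20, 24, 31), (7, Argo, x2, Sam, 7, 1, 17), (7, Argo, x2, Sam, 7, 1, 31)}
π[region, cname, qty, price]: project onto (region, cname, qty, price) (9 duplicate(s) eliminated) → {(k1, Mo, 19, 27), (k1, Mo, 26, 40), (k1, Rae, 19, 27), (k1, Rae, 26, 40), (x2, Fay, 19, 27), (x2, Fay, 26, 40), (x2, Sam, 10, 23), (x2, Sam, 20, 24), (x2, Sam, 7, 1)}
Filtering on qty ≥ 19 leaves {(k1, Mo, 19, 27), (k1, Mo, 26, 40), (k1, Rae, 19, 27), (k1, Rae, 26, 40), (x2, Fay, 19, 27), (x2, Fay, 26, 40), (x2, Sam, 20, 24)}.
π[price, region]: project onto (price, region) (2 duplicate(s) eliminated) → {(24, x2), (27, k1), (27, x2), (40, k1), (40, x2)}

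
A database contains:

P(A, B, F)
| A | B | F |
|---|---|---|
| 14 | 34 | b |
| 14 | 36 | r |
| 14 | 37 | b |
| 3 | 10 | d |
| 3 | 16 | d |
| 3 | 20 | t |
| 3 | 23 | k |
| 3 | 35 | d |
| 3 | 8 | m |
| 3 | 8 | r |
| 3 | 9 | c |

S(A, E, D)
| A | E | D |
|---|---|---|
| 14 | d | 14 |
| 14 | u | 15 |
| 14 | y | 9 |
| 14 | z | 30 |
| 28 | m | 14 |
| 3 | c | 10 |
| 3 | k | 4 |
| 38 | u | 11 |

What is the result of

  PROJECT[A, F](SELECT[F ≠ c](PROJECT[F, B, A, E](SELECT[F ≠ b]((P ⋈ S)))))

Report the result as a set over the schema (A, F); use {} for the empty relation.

P ⋈ S (natural join on A): {(14, 34, b, d, 14), (14, 34, b, u, 15), (14, 34, b, y, 9), (14, 34, b, z, 30), (14, 36, r, d, 14), (14, 36, r, u, 15), (14, 36, r, y, 9), (14, 36, r, z, 30), (14, 37, b, d, 14), (14, 37, b, u, 15), (14, 37, b, y, 9), (14, 37, b, z, 30), (3, 10, d, c, 10), (3, 10, d, k, 4), (3, 16, d, c, 10), (3, 16, d, k, 4), (3, 20, t, c, 10), (3, 20, t, k, 4), (3, 23, k, c, 10), (3, 23, k, k, 4), (3, 35, d, c, 10), (3, 35, d, k, 4), (3, 8, m, c, 10), (3, 8, m, k, 4), (3, 8, r, c, 10), (3, 8, r, k, 4), (3, 9, c, c, 10), (3, 9, c, k, 4)}
Filtering on F ≠ b leaves {(14, 36, r, d, 14), (14, 36, r, u, 15), (14, 36, r, y, 9), (14, 36, r, z, 30), (3, 10, d, c, 10), (3, 10, d, k, 4), (3, 16, d, c, 10), (3, 16, d, k, 4), (3, 20, t, c, 10), (3, 20, t, k, 4), (3, 23, k, c, 10), (3, 23, k, k, 4), (3, 35, d, c, 10), (3, 35, d, k, 4), (3, 8, m, c, 10), (3, 8, m, k, 4), (3, 8, r, c, 10), (3, 8, r, k, 4), (3, 9, c, c, 10), (3, 9, c, k, 4)}.
π[F, B, A, E]: project onto (F, B, A, E) → {(c, 9, 3, c), (c, 9, 3, k), (d, 10, 3, c), (d, 10, 3, k), (d, 16, 3, c), (d, 16, 3, k), (d, 35, 3, c), (d, 35, 3, k), (k, 23, 3, c), (k, 23, 3, k), (m, 8, 3, c), (m, 8, 3, k), (r, 36, 14, d), (r, 36, 14, u), (r, 36, 14, y), (r, 36, 14, z), (r, 8, 3, c), (r, 8, 3, k), (t, 20, 3, c), (t, 20, 3, k)}
Filtering on F ≠ c leaves {(d, 10, 3, c), (d, 10, 3, k), (d, 16, 3, c), (d, 16, 3, k), (d, 35, 3, c), (d, 35, 3, k), (k, 23, 3, c), (k, 23, 3, k), (m, 8, 3, c), (m, 8, 3, k), (r, 36, 14, d), (r, 36, 14, u), (r, 36, 14, y), (r, 36, 14, z), (r, 8, 3, c), (r, 8, 3, k), (t, 20, 3, c), (t, 20, 3, k)}.
π[A, F]: project onto (A, F) (12 duplicate(s) eliminated) → {(14, r), (3, d), (3, k), (3, m), (3, r), (3, t)}

{(14, r), (3, d), (3, k), (3, m), (3, r), (3, t)}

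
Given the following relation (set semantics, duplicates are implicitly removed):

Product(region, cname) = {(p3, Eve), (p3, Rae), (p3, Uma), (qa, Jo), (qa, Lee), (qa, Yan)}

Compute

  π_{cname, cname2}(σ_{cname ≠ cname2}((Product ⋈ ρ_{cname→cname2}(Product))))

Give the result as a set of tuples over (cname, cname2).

ρ[cname→cname2]: schema becomes (region, cname2); tuples unchanged.
Product ⋈ ρ_{cname→cname2}(Product) (natural join on region): {(p3, Eve, Eve), (p3, Eve, Rae), (p3, Eve, Uma), (p3, Rae, Eve), (p3, Rae, Rae), (p3, Rae, Uma), (p3, Uma, Eve), (p3, Uma, Rae), (p3, Uma, Uma), (qa, Jo, Jo), (qa, Jo, Lee), (qa, Jo, Yan), (qa, Lee, Jo), (qa, Lee, Lee), (qa, Lee, Yan), (qa, Yan, Jo), (qa, Yan, Lee), (qa, Yan, Yan)}
Selection cname ≠ cname2: {(p3, Eve, Rae), (p3, Eve, Uma), (p3, Rae, Eve), (p3, Rae, Uma), (p3, Uma, Eve), (p3, Uma, Rae), (qa, Jo, Lee), (qa, Jo, Yan), (qa, Lee, Jo), (qa, Lee, Yan), (qa, Yan, Jo), (qa, Yan, Lee)}
Projecting to cname, cname2: {(Eve, Rae), (Eve, Uma), (Jo, Lee), (Jo, Yan), (Lee, Jo), (Lee, Yan), (Rae, Eve), (Rae, Uma), (Uma, Eve), (Uma, Rae), (Yan, Jo), (Yan, Lee)}

{(Eve, Rae), (Eve, Uma), (Jo, Lee), (Jo, Yan), (Lee, Jo), (Lee, Yan), (Rae, Eve), (Rae, Uma), (Uma, Eve), (Uma, Rae), (Yan, Jo), (Yan, Lee)}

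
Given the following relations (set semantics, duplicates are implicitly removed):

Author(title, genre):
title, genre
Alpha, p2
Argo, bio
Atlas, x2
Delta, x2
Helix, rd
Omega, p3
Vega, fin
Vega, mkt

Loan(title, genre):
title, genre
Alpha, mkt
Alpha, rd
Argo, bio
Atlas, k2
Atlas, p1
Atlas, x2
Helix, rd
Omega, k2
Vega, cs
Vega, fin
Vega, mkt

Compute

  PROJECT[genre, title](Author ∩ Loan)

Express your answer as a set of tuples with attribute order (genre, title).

Taking the intersection: {(Argo, bio), (Atlas, x2), (Helix, rd), (Vega, fin), (Vega, mkt)}
Projecting to genre, title: {(bio, Argo), (fin, Vega), (mkt, Vega), (rd, Helix), (x2, Atlas)}

{(bio, Argo), (fin, Vega), (mkt, Vega), (rd, Helix), (x2, Atlas)}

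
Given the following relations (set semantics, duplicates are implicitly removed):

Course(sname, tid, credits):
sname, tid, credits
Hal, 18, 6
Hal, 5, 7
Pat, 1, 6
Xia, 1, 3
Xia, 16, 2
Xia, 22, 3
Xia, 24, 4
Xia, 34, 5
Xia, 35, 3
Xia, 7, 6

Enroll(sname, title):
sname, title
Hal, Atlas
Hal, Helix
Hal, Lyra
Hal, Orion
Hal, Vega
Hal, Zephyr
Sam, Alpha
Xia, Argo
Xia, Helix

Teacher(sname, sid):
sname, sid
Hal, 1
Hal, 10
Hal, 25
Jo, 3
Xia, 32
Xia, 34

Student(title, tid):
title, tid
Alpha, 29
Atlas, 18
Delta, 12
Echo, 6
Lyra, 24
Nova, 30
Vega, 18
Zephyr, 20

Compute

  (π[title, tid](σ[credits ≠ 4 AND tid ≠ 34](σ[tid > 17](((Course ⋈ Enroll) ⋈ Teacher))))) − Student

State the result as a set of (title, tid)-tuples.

{(Argo, 22), (Argo, 35), (Helix, 18), (Helix, 22), (Helix, 35), (Lyra, 18), (Orion, 18), (Zephyr, 18)}

Natural join on sname: {(Hal, 18, 6, Atlas), (Hal, 18, 6, Helix), (Hal, 18, 6, Lyra), (Hal, 18, 6, Orion), (Hal, 18, 6, Vega), (Hal, 18, 6, Zephyr), (Hal, 5, 7, Atlas), (Hal, 5, 7, Helix), (Hal, 5, 7, Lyra), (Hal, 5, 7, Orion), (Hal, 5, 7, Vega), (Hal, 5, 7, Zephyr), (Xia, 1, 3, Argo), (Xia, 1, 3, Helix), (Xia, 16, 2, Argo), (Xia, 16, 2, Helix), (Xia, 22, 3, Argo), (Xia, 22, 3, Helix), (Xia, 24, 4, Argo), (Xia, 24, 4, Helix), (Xia, 34, 5, Argo), (Xia, 34, 5, Helix), (Xia, 35, 3, Argo), (Xia, 35, 3, Helix), (Xia, 7, 6, Argo), (Xia, 7, 6, Helix)}
Natural join on sname: {(Hal, 18, 6, Atlas, 1), (Hal, 18, 6, Atlas, 10), (Hal, 18, 6, Atlas, 25), (Hal, 18, 6, Helix, 1), (Hal, 18, 6, Helix, 10), (Hal, 18, 6, Helix, 25), (Hal, 18, 6, Lyra, 1), (Hal, 18, 6, Lyra, 10), (Hal, 18, 6, Lyra, 25), (Hal, 18, 6, Orion, 1), (Hal, 18, 6, Orion, 10), (Hal, 18, 6, Orion, 25), (Hal, 18, 6, Vega, 1), (Hal, 18, 6, Vega, 10), (Hal, 18, 6, Vega, 25), (Hal, 18, 6, Zephyr, 1), (Hal, 18, 6, Zephyr, 10), (Hal, 18, 6, Zephyr, 25), (Hal, 5, 7, Atlas, 1), (Hal, 5, 7, Atlas, 10), (Hal, 5, 7, Atlas, 25), (Hal, 5, 7, Helix, 1), (Hal, 5, 7, Helix, 10), (Hal, 5, 7, Helix, 25), (Hal, 5, 7, Lyra, 1), (Hal, 5, 7, Lyra, 10), (Hal, 5, 7, Lyra, 25), (Hal, 5, 7, Orion, 1), (Hal, 5, 7, Orion, 10), (Hal, 5, 7, Orion, 25), (Hal, 5, 7, Vega, 1), (Hal, 5, 7, Vega, 10), (Hal, 5, 7, Vega, 25), (Hal, 5, 7, Zephyr, 1), (Hal, 5, 7, Zephyr, 10), (Hal, 5, 7, Zephyr, 25), (Xia, 1, 3, Argo, 32), (Xia, 1, 3, Argo, 34), (Xia, 1, 3, Helix, 32), (Xia, 1, 3, Helix, 34), (Xia, 16, 2, Argo, 32), (Xia, 16, 2, Argo, 34), (Xia, 16, 2, Helix, 32), (Xia, 16, 2, Helix, 34), (Xia, 22, 3, Argo, 32), (Xia, 22, 3, Argo, 34), (Xia, 22, 3, Helix, 32), (Xia, 22, 3, Helix, 34), (Xia, 24, 4, Argo, 32), (Xia, 24, 4, Argo, 34), (Xia, 24, 4, Helix, 32), (Xia, 24, 4, Helix, 34), (Xia, 34, 5, Argo, 32), (Xia, 34, 5, Argo, 34), (Xia, 34, 5, Helix, 32), (Xia, 34, 5, Helix, 34), (Xia, 35, 3, Argo, 32), (Xia, 35, 3, Argo, 34), (Xia, 35, 3, Helix, 32), (Xia, 35, 3, Helix, 34), (Xia, 7, 6, Argo, 32), (Xia, 7, 6, Argo, 34), (Xia, 7, 6, Helix, 32), (Xia, 7, 6, Helix, 34)}
Apply σ_{tid > 17}; surviving tuples: {(Hal, 18, 6, Atlas, 1), (Hal, 18, 6, Atlas, 10), (Hal, 18, 6, Atlas, 25), (Hal, 18, 6, Helix, 1), (Hal, 18, 6, Helix, 10), (Hal, 18, 6, Helix, 25), (Hal, 18, 6, Lyra, 1), (Hal, 18, 6, Lyra, 10), (Hal, 18, 6, Lyra, 25), (Hal, 18, 6, Orion, 1), (Hal, 18, 6, Orion, 10), (Hal, 18, 6, Orion, 25), (Hal, 18, 6, Vega, 1), (Hal, 18, 6, Vega, 10), (Hal, 18, 6, Vega, 25), (Hal, 18, 6, Zephyr, 1), (Hal, 18, 6, Zephyr, 10), (Hal, 18, 6, Zephyr, 25), (Xia, 22, 3, Argo, 32), (Xia, 22, 3, Argo, 34), (Xia, 22, 3, Helix, 32), (Xia, 22, 3, Helix, 34), (Xia, 24, 4, Argo, 32), (Xia, 24, 4, Argo, 34), (Xia, 24, 4, Helix, 32), (Xia, 24, 4, Helix, 34), (Xia, 34, 5, Argo, 32), (Xia, 34, 5, Argo, 34), (Xia, 34, 5, Helix, 32), (Xia, 34, 5, Helix, 34), (Xia, 35, 3, Argo, 32), (Xia, 35, 3, Argo, 34), (Xia, 35, 3, Helix, 32), (Xia, 35, 3, Helix, 34)}
Apply σ_{credits ≠ 4 AND tid ≠ 34}; surviving tuples: {(Hal, 18, 6, Atlas, 1), (Hal, 18, 6, Atlas, 10), (Hal, 18, 6, Atlas, 25), (Hal, 18, 6, Helix, 1), (Hal, 18, 6, Helix, 10), (Hal, 18, 6, Helix, 25), (Hal, 18, 6, Lyra, 1), (Hal, 18, 6, Lyra, 10), (Hal, 18, 6, Lyra, 25), (Hal, 18, 6, Orion, 1), (Hal, 18, 6, Orion, 10), (Hal, 18, 6, Orion, 25), (Hal, 18, 6, Vega, 1), (Hal, 18, 6, Vega, 10), (Hal, 18, 6, Vega, 25), (Hal, 18, 6, Zephyr, 1), (Hal, 18, 6, Zephyr, 10), (Hal, 18, 6, Zephyr, 25), (Xia, 22, 3, Argo, 32), (Xia, 22, 3, Argo, 34), (Xia, 22, 3, Helix, 32), (Xia, 22, 3, Helix, 34), (Xia, 35, 3, Argo, 32), (Xia, 35, 3, Argo, 34), (Xia, 35, 3, Helix, 32), (Xia, 35, 3, Helix, 34)}
Projecting to title, tid (16 duplicate(s) eliminated): {(Argo, 22), (Argo, 35), (Atlas, 18), (Helix, 18), (Helix, 22), (Helix, 35), (Lyra, 18), (Orion, 18), (Vega, 18), (Zephyr, 18)}
Difference: {(Argo, 22), (Argo, 35), (Atlas, 18), (Helix, 18), (Helix, 22), (Helix, 35), (Lyra, 18), (Orion, 18), (Vega, 18), (Zephyr, 18)} with {(Alpha, 29), (Atlas, 18), (Delta, 12), (Echo, 6), (Lyra, 24), (Nova, 30), (Vega, 18), (Zephyr, 20)} → {(Argo, 22), (Argo, 35), (Helix, 18), (Helix, 22), (Helix, 35), (Lyra, 18), (Orion, 18), (Zephyr, 18)}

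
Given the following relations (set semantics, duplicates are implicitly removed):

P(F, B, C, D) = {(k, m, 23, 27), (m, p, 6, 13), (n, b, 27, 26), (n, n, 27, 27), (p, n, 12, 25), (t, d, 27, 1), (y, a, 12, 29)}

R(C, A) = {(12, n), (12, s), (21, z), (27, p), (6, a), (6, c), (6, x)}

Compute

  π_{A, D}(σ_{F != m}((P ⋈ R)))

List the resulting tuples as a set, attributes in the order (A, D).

Natural join on C: {(m, p, 6, 13, a), (m, p, 6, 13, c), (m, p, 6, 13, x), (n, b, 27, 26, p), (n, n, 27, 27, p), (p, n, 12, 25, n), (p, n, 12, 25, s), (t, d, 27, 1, p), (y, a, 12, 29, n), (y, a, 12, 29, s)}
Filtering on F != m leaves {(n, b, 27, 26, p), (n, n, 27, 27, p), (p, n, 12, 25, n), (p, n, 12, 25, s), (t, d, 27, 1, p), (y, a, 12, 29, n), (y, a, 12, 29, s)}.
Projecting to A, D: {(n, 25), (n, 29), (p, 1), (p, 26), (p, 27), (s, 25), (s, 29)}

{(n, 25), (n, 29), (p, 1), (p, 26), (p, 27), (s, 25), (s, 29)}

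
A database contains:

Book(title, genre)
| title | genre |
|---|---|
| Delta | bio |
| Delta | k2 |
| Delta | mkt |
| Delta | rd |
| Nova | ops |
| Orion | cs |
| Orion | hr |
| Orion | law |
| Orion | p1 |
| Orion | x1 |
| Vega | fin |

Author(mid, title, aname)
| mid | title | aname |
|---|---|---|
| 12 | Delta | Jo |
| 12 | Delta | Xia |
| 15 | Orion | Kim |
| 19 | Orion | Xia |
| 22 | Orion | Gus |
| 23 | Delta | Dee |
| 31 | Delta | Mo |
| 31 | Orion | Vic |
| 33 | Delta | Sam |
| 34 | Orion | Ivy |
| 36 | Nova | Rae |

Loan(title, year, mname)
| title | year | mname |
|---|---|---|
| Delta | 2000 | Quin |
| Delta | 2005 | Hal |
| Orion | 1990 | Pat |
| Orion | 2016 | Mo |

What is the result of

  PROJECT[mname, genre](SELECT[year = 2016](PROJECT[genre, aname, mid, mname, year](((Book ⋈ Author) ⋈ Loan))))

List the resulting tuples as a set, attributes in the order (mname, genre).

{(Mo, cs), (Mo, hr), (Mo, law), (Mo, p1), (Mo, x1)}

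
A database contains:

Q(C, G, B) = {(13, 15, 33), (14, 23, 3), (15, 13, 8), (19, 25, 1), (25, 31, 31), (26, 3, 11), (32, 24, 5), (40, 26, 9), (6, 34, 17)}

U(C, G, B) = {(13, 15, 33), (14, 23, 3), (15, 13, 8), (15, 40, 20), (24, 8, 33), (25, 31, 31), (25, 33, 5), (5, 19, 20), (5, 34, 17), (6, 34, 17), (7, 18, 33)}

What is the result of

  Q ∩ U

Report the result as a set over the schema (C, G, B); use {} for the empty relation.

{(13, 15, 33), (14, 23, 3), (15, 13, 8), (25, 31, 31), (6, 34, 17)}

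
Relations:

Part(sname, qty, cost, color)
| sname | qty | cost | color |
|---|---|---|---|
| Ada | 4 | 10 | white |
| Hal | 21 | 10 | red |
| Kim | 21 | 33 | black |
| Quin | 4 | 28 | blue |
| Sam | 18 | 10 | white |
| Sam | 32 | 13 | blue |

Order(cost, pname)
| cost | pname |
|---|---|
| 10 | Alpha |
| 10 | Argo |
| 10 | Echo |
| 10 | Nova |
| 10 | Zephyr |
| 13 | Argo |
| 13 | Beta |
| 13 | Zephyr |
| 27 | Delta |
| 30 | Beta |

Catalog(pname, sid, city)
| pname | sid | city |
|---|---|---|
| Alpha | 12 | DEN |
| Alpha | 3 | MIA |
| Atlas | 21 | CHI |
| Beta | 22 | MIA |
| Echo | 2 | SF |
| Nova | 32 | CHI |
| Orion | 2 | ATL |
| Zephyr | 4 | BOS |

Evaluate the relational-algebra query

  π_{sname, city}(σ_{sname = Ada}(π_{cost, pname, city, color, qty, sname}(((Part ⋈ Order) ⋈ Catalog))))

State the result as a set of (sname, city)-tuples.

{(Ada, BOS), (Ada, CHI), (Ada, DEN), (Ada, MIA), (Ada, SF)}

Natural join on cost: {(Ada, 4, 10, white, Alpha), (Ada, 4, 10, white, Argo), (Ada, 4, 10, white, Echo), (Ada, 4, 10, white, Nova), (Ada, 4, 10, white, Zephyr), (Hal, 21, 10, red, Alpha), (Hal, 21, 10, red, Argo), (Hal, 21, 10, red, Echo), (Hal, 21, 10, red, Nova), (Hal, 21, 10, red, Zephyr), (Sam, 18, 10, white, Alpha), (Sam, 18, 10, white, Argo), (Sam, 18, 10, white, Echo), (Sam, 18, 10, white, Nova), (Sam, 18, 10, white, Zephyr), (Sam, 32, 13, blue, Argo), (Sam, 32, 13, blue, Beta), (Sam, 32, 13, blue, Zephyr)}
Natural join on pname: {(Ada, 4, 10, white, Alpha, 12, DEN), (Ada, 4, 10, white, Alpha, 3, MIA), (Ada, 4, 10, white, Echo, 2, SF), (Ada, 4, 10, white, Nova, 32, CHI), (Ada, 4, 10, white, Zephyr, 4, BOS), (Hal, 21, 10, red, Alpha, 12, DEN), (Hal, 21, 10, red, Alpha, 3, MIA), (Hal, 21, 10, red, Echo, 2, SF), (Hal, 21, 10, red, Nova, 32, CHI), (Hal, 21, 10, red, Zephyr, 4, BOS), (Sam, 18, 10, white, Alpha, 12, DEN), (Sam, 18, 10, white, Alpha, 3, MIA), (Sam, 18, 10, white, Echo, 2, SF), (Sam, 18, 10, white, Nova, 32, CHI), (Sam, 18, 10, white, Zephyr, 4, BOS), (Sam, 32, 13, blue, Beta, 22, MIA), (Sam, 32, 13, blue, Zephyr, 4, BOS)}
Keep only column(s) cost, pname, city, color, qty, sname: {(10, Alpha, DEN, red, 21, Hal), (10, Alpha, DEN, white, 18, Sam), (10, Alpha, DEN, white, 4, Ada), (10, Alpha, MIA, red, 21, Hal), (10, Alpha, MIA, white, 18, Sam), (10, Alpha, MIA, white, 4, Ada), (10, Echo, SF, red, 21, Hal), (10, Echo, SF, white, 18, Sam), (10, Echo, SF, white, 4, Ada), (10, Nova, CHI, red, 21, Hal), (10, Nova, CHI, white, 18, Sam), (10, Nova, CHI, white, 4, Ada), (10, Zephyr, BOS, red, 21, Hal), (10, Zephyr, BOS, white, 18, Sam), (10, Zephyr, BOS, white, 4, Ada), (13, Beta, MIA, blue, 32, Sam), (13, Zephyr, BOS, blue, 32, Sam)}
Filtering on sname = Ada leaves {(10, Alpha, DEN, white, 4, Ada), (10, Alpha, MIA, white, 4, Ada), (10, Echo, SF, white, 4, Ada), (10, Nova, CHI, white, 4, Ada), (10, Zephyr, BOS, white, 4, Ada)}.
Keep only column(s) sname, city: {(Ada, BOS), (Ada, CHI), (Ada, DEN), (Ada, MIA), (Ada, SF)}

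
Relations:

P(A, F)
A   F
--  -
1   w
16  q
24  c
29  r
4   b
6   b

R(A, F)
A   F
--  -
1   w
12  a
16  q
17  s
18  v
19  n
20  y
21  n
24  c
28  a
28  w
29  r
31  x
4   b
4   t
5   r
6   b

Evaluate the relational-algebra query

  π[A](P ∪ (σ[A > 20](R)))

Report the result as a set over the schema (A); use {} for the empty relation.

{1, 16, 21, 24, 28, 29, 31, 4, 6}

Selection A > 20: {(21, n), (24, c), (28, a), (28, w), (29, r), (31, x)}
Set union of the two operands is {(1, w), (16, q), (21, n), (24, c), (28, a), (28, w), (29, r), (31, x), (4, b), (6, b)}.
π_{A} gives {1, 16, 21, 24, 28, 29, 31, 4, 6} (1 duplicate(s) eliminated).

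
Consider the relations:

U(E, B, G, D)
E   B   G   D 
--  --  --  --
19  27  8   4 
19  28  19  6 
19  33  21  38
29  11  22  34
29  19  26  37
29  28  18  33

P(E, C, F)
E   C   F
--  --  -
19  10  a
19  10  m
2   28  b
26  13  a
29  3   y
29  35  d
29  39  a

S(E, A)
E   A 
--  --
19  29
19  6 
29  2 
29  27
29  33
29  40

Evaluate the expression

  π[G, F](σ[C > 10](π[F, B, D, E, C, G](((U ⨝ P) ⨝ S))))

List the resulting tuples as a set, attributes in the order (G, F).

{(18, a), (18, d), (22, a), (22, d), (26, a), (26, d)}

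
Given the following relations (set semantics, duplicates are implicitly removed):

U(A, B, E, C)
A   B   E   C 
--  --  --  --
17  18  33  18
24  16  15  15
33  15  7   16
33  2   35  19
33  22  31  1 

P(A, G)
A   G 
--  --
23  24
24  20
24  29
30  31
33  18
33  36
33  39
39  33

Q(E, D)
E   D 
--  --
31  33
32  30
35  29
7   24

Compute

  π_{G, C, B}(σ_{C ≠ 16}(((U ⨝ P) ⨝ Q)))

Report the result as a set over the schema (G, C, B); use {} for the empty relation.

Natural join on A: {(24, 16, 15, 15, 20), (24, 16, 15, 15, 29), (33, 15, 7, 16, 18), (33, 15, 7, 16, 36), (33, 15, 7, 16, 39), (33, 2, 35, 19, 18), (33, 2, 35, 19, 36), (33, 2, 35, 19, 39), (33, 22, 31, 1, 18), (33, 22, 31, 1, 36), (33, 22, 31, 1, 39)}
Natural join on E: {(33, 15, 7, 16, 18, 24), (33, 15, 7, 16, 36, 24), (33, 15, 7, 16, 39, 24), (33, 2, 35, 19, 18, 29), (33, 2, 35, 19, 36, 29), (33, 2, 35, 19, 39, 29), (33, 22, 31, 1, 18, 33), (33, 22, 31, 1, 36, 33), (33, 22, 31, 1, 39, 33)}
σ[C ≠ 16]: keep tuples satisfying C ≠ 16 → {(33, 2, 35, 19, 18, 29), (33, 2, 35, 19, 36, 29), (33, 2, 35, 19, 39, 29), (33, 22, 31, 1, 18, 33), (33, 22, 31, 1, 36, 33), (33, 22, 31, 1, 39, 33)}
Keep only column(s) G, C, B: {(18, 1, 22), (18, 19, 2), (36, 1, 22), (36, 19, 2), (39, 1, 22), (39, 19, 2)}

{(18, 1, 22), (18, 19, 2), (36, 1, 22), (36, 19, 2), (39, 1, 22), (39, 19, 2)}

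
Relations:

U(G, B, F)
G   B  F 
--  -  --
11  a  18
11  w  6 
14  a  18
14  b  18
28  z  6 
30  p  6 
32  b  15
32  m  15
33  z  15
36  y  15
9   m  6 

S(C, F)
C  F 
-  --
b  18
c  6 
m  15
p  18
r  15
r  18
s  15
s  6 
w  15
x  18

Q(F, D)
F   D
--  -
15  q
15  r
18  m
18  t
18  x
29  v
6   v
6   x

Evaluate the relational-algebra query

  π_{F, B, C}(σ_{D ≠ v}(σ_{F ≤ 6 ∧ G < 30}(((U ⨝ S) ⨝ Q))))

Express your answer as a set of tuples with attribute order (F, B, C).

Natural join on F: {(11, a, 18, b), (11, a, 18, p), (11, a, 18, r), (11, a, 18, x), (11, w, 6, c), (11, w, 6, s), (14, a, 18, b), (14, a, 18, p), (14, a, 18, r), (14, a, 18, x), (14, b, 18, b), (14, b, 18, p), (14, b, 18, r), (14, b, 18, x), (28, z, 6, c), (28, z, 6, s), (30, p, 6, c), (30, p, 6, s), (32, b, 15, m), (32, b, 15, r), (32, b, 15, s), (32, b, 15, w), (32, m, 15, m), (32, m, 15, r), (32, m, 15, s), (32, m, 15, w), (33, z, 15, m), (33, z, 15, r), (33, z, 15, s), (33, z, 15, w), (36, y, 15, m), (36, y, 15, r), (36, y, 15, s), (36, y, 15, w), (9, m, 6, c), (9, m, 6, s)}
Natural join on F: {(11, a, 18, b, m), (11, a, 18, b, t), (11, a, 18, b, x), (11, a, 18, p, m), (11, a, 18, p, t), (11, a, 18, p, x), (11, a, 18, r, m), (11, a, 18, r, t), (11, a, 18, r, x), (11, a, 18, x, m), (11, a, 18, x, t), (11, a, 18, x, x), (11, w, 6, c, v), (11, w, 6, c, x), (11, w, 6, s, v), (11, w, 6, s, x), (14, a, 18, b, m), (14, a, 18, b, t), (14, a, 18, b, x), (14, a, 18, p, m), (14, a, 18, p, t), (14, a, 18, p, x), (14, a, 18, r, m), (14, a, 18, r, t), (14, a, 18, r, x), (14, a, 18, x, m), (14, a, 18, x, t), (14, a, 18, x, x), (14, b, 18, b, m), (14, b, 18, b, t), (14, b, 18, b, x), (14, b, 18, p, m), (14, b, 18, p, t), (14, b, 18, p, x), (14, b, 18, r, m), (14, b, 18, r, t), (14, b, 18, r, x), (14, b, 18, x, m), (14, b, 18, x, t), (14, b, 18, x, x), (28, z, 6, c, v), (28, z, 6, c, x), (28, z, 6, s, v), (28, z, 6, s, x), (30, p, 6, c, v), (30, p, 6, c, x), (30, p, 6, s, v), (30, p, 6, s, x), (32, b, 15, m, q), (32, b, 15, m, r), (32, b, 15, r, q), (32, b, 15, r, r), (32, b, 15, s, q), (32, b, 15, s, r), (32, b, 15, w, q), (32, b, 15, w, r), (32, m, 15, m, q), (32, m, 15, m, r), (32, m, 15, r, q), (32, m, 15, r, r), (32, m, 15, s, q), (32, m, 15, s, r), (32, m, 15, w, q), (32, m, 15, w, r), (33, z, 15, m, q), (33, z, 15, m, r), (33, z, 15, r, q), (33, z, 15, r, r), (33, z, 15, s, q), (33, z, 15, s, r), (33, z, 15, w, q), (33, z, 15, w, r), (36, y, 15, m, q), (36, y, 15, m, r), (36, y, 15, r, q), (36, y, 15, r, r), (36, y, 15, s, q), (36, y, 15, s, r), (36, y, 15, w, q), (36, y, 15, w, r), (9, m, 6, c, v), (9, m, 6, c, x), (9, m, 6, s, v), (9, m, 6, s, x)}
Apply σ_{F ≤ 6 ∧ G < 30}; surviving tuples: {(11, w, 6, c, v), (11, w, 6, c, x), (11, w, 6, s, v), (11, w, 6, s, x), (28, z, 6, c, v), (28, z, 6, c, x), (28, z, 6, s, v), (28, z, 6, s, x), (9, m, 6, c, v), (9, m, 6, c, x), (9, m, 6, s, v), (9, m, 6, s, x)}
Apply σ_{D ≠ v}; surviving tuples: {(11, w, 6, c, x), (11, w, 6, s, x), (28, z, 6, c, x), (28, z, 6, s, x), (9, m, 6, c, x), (9, m, 6, s, x)}
π_{F, B, C} gives {(6, m, c), (6, m, s), (6, w, c), (6, w, s), (6, z, c), (6, z, s)}.

{(6, m, c), (6, m, s), (6, w, c), (6, w, s), (6, z, c), (6, z, s)}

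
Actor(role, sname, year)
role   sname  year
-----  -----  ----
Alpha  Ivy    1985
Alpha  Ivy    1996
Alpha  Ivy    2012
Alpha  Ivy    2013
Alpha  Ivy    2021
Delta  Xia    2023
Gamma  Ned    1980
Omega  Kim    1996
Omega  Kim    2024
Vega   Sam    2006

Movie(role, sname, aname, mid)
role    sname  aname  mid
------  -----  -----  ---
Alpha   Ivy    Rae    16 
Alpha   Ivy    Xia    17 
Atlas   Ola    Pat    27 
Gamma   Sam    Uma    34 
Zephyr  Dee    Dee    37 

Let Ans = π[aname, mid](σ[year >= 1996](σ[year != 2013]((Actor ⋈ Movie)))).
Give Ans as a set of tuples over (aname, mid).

{(Rae, 16), (Xia, 17)}

Natural join on role, sname: {(Alpha, Ivy, 1985, Rae, 16), (Alpha, Ivy, 1985, Xia, 17), (Alpha, Ivy, 1996, Rae, 16), (Alpha, Ivy, 1996, Xia, 17), (Alpha, Ivy, 2012, Rae, 16), (Alpha, Ivy, 2012, Xia, 17), (Alpha, Ivy, 2013, Rae, 16), (Alpha, Ivy, 2013, Xia, 17), (Alpha, Ivy, 2021, Rae, 16), (Alpha, Ivy, 2021, Xia, 17)}
Selection year != 2013: {(Alpha, Ivy, 1985, Rae, 16), (Alpha, Ivy, 1985, Xia, 17), (Alpha, Ivy, 1996, Rae, 16), (Alpha, Ivy, 1996, Xia, 17), (Alpha, Ivy, 2012, Rae, 16), (Alpha, Ivy, 2012, Xia, 17), (Alpha, Ivy, 2021, Rae, 16), (Alpha, Ivy, 2021, Xia, 17)}
Selection year >= 1996: {(Alpha, Ivy, 1996, Rae, 16), (Alpha, Ivy, 1996, Xia, 17), (Alpha, Ivy, 2012, Rae, 16), (Alpha, Ivy, 2012, Xia, 17), (Alpha, Ivy, 2021, Rae, 16), (Alpha, Ivy, 2021, Xia, 17)}
Keep only column(s) aname, mid (4 duplicate(s) eliminated): {(Rae, 16), (Xia, 17)}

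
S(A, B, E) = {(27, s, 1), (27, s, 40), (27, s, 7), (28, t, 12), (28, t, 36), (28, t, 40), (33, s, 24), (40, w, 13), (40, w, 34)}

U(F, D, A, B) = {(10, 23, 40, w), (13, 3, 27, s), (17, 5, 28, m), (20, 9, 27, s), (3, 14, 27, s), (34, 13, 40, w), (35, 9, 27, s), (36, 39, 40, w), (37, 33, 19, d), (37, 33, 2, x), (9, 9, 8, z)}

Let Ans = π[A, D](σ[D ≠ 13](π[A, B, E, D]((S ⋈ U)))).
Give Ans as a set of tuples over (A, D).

S ⋈ U (natural join on A, B): {(27, s, 1, 13, 3), (27, s, 1, 20, 9), (27, s, 1, 3, 14), (27, s, 1, 35, 9), (27, s, 40, 13, 3), (27, s, 40, 20, 9), (27, s, 40, 3, 14), (27, s, 40, 35, 9), (27, s, 7, 13, 3), (27, s, 7, 20, 9), (27, s, 7, 3, 14), (27, s, 7, 35, 9), (40, w, 13, 10, 23), (40, w, 13, 34, 13), (40, w, 13, 36, 39), (40, w, 34, 10, 23), (40, w, 34, 34, 13), (40, w, 34, 36, 39)}
π_{A, B, E, D} gives {(27, s, 1, 14), (27, s, 1, 3), (27, s, 1, 9), (27, s, 40, 14), (27, s, 40, 3), (27, s, 40, 9), (27, s, 7, 14), (27, s, 7, 3), (27, s, 7, 9), (40, w, 13, 13), (40, w, 13, 23), (40, w, 13, 39), (40, w, 34, 13), (40, w, 34, 23), (40, w, 34, 39)} (3 duplicate(s) eliminated).
Apply σ_{D ≠ 13}; surviving tuples: {(27, s, 1, 14), (27, s, 1, 3), (27, s, 1, 9), (27, s, 40, 14), (27, s, 40, 3), (27, s, 40, 9), (27, s, 7, 14), (27, s, 7, 3), (27, s, 7, 9), (40, w, 13, 23), (40, w, 13, 39), (40, w, 34, 23), (40, w, 34, 39)}
π_{A, D} gives {(27, 14), (27, 3), (27, 9), (40, 23), (40, 39)} (8 duplicate(s) eliminated).

{(27, 14), (27, 3), (27, 9), (40, 23), (40, 39)}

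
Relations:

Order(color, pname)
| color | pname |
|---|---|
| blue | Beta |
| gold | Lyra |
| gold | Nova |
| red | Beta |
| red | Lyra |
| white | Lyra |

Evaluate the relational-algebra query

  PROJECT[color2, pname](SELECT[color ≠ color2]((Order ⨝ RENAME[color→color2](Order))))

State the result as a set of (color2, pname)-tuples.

{(blue, Beta), (gold, Lyra), (red, Beta), (red, Lyra), (white, Lyra)}

ρ[color→color2]: schema becomes (color2, pname); tuples unchanged.
Natural join on pname: {(blue, Beta, blue), (blue, Beta, red), (gold, Lyra, gold), (gold, Lyra, red), (gold, Lyra, white), (gold, Nova, gold), (red, Beta, blue), (red, Beta, red), (red, Lyra, gold), (red, Lyra, red), (red, Lyra, white), (white, Lyra, gold), (white, Lyra, red), (white, Lyra, white)}
Apply σ_{color ≠ color2}; surviving tuples: {(blue, Beta, red), (gold, Lyra, red), (gold, Lyra, white), (red, Beta, blue), (red, Lyra, gold), (red, Lyra, white), (white, Lyra, gold), (white, Lyra, red)}
π[color2, pname]: project onto (color2, pname) (3 duplicate(s) eliminated) → {(blue, Beta), (gold, Lyra), (red, Beta), (red, Lyra), (white, Lyra)}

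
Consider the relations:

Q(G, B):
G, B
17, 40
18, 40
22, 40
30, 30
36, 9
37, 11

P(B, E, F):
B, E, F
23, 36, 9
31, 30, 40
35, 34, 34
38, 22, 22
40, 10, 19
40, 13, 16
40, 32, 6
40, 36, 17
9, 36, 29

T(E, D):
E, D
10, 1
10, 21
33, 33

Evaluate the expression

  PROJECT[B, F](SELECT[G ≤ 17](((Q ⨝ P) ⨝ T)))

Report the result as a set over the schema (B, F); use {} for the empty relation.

Q ⋈ P (natural join on B): {(17, 40, 10, 19), (17, 40, 13, 16), (17, 40, 32, 6), (17, 40, 36, 17), (18, 40, 10, 19), (18, 40, 13, 16), (18, 40, 32, 6), (18, 40, 36, 17), (22, 40, 10, 19), (22, 40, 13, 16), (22, 40, 32, 6), (22, 40, 36, 17), (36, 9, 36, 29)}
(Q ⨝ P) ⋈ T (natural join on E): {(17, 40, 10, 19, 1), (17, 40, 10, 19, 21), (18, 40, 10, 19, 1), (18, 40, 10, 19, 21), (22, 40, 10, 19, 1), (22, 40, 10, 19, 21)}
σ[G ≤ 17]: keep tuples satisfying G ≤ 17 → {(17, 40, 10, 19, 1), (17, 40, 10, 19, 21)}
π_{B, F} gives {(40, 19)} (1 duplicate(s) eliminated).

{(40, 19)}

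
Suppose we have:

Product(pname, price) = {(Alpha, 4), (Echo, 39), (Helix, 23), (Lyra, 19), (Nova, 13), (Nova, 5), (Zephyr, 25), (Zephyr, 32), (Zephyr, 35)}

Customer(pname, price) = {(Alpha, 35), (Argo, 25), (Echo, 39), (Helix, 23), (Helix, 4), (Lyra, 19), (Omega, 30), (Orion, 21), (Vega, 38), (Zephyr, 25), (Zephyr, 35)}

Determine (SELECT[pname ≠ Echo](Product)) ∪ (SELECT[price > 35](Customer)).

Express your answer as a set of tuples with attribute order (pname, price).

{(Alpha, 4), (Echo, 39), (Helix, 23), (Lyra, 19), (Nova, 13), (Nova, 5), (Vega, 38), (Zephyr, 25), (Zephyr, 32), (Zephyr, 35)}

Selection pname ≠ Echo: {(Alpha, 4), (Helix, 23), (Lyra, 19), (Nova, 13), (Nova, 5), (Zephyr, 25), (Zephyr, 32), (Zephyr, 35)}
Selection price > 35: {(Echo, 39), (Vega, 38)}
Taking the union: {(Alpha, 4), (Echo, 39), (Helix, 23), (Lyra, 19), (Nova, 13), (Nova, 5), (Vega, 38), (Zephyr, 25), (Zephyr, 32), (Zephyr, 35)}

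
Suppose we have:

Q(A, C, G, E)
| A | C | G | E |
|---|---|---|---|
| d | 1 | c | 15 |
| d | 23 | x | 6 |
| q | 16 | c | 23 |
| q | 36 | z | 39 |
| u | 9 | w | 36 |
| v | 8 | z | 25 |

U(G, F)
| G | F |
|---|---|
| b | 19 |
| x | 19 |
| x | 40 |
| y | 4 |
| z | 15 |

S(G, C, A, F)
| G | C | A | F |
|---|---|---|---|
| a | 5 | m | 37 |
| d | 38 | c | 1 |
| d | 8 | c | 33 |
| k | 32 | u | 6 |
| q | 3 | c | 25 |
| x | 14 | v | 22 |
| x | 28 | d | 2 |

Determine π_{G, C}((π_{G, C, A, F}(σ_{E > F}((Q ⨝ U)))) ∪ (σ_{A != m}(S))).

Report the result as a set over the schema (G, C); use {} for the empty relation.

Q ⋈ U (natural join on G): {(d, 23, x, 6, 19), (d, 23, x, 6, 40), (q, 36, z, 39, 15), (v, 8, z, 25, 15)}
σ[E > F]: keep tuples satisfying E > F → {(q, 36, z, 39, 15), (v, 8, z, 25, 15)}
Projecting to G, C, A, F: {(z, 36, q, 15), (z, 8, v, 15)}
σ[A != m]: keep tuples satisfying A != m → {(d, 38, c, 1), (d, 8, c, 33), (k, 32, u, 6), (q, 3, c, 25), (x, 14, v, 22), (x, 28, d, 2)}
Taking the union: {(d, 38, c, 1), (d, 8, c, 33), (k, 32, u, 6), (q, 3, c, 25), (x, 14, v, 22), (x, 28, d, 2), (z, 36, q, 15), (z, 8, v, 15)}
Projecting to G, C: {(d, 38), (d, 8), (k, 32), (q, 3), (x, 14), (x, 28), (z, 36), (z, 8)}

{(d, 38), (d, 8), (k, 32), (q, 3), (x, 14), (x, 28), (z, 36), (z, 8)}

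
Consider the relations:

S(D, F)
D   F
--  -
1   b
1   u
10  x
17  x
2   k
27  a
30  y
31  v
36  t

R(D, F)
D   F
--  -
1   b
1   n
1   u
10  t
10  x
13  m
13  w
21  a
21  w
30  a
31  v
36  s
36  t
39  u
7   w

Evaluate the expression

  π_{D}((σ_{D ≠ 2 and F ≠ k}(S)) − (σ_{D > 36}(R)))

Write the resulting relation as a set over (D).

{1, 10, 17, 27, 30, 31, 36}

Selection D ≠ 2 and F ≠ k: {(1, b), (1, u), (10, x), (17, x), (27, a), (30, y), (31, v), (36, t)}
Selection D > 36: {(39, u)}
Set difference of the two operands is {(1, b), (1, u), (10, x), (17, x), (27, a), (30, y), (31, v), (36, t)}.
Keep only column(s) D (1 duplicate(s) eliminated): {1, 10, 17, 27, 30, 31, 36}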